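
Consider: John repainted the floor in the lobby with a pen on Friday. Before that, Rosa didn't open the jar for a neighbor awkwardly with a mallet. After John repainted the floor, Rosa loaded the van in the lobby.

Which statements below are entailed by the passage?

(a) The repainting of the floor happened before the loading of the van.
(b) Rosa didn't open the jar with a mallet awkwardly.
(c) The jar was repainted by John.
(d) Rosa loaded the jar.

(a)

(a) Entailed — the narrative places the repainting before the loading.
(b) Not entailed — dropping 'for a neighbor' under negation is not valid — the original leaves open that Rosa opened the jar some other way.
(c) Not entailed — John repainted the floor, not the jar; the jar belongs to the opening event.
(d) Not entailed — Rosa loaded the van, not the jar; the jar belongs to the opening event.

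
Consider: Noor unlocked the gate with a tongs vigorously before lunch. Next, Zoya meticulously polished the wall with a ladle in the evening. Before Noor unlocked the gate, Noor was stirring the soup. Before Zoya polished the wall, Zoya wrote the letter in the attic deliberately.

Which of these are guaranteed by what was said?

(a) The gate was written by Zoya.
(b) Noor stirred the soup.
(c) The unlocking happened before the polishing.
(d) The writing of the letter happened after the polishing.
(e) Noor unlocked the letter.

(b), (c)

(a) Not entailed — Zoya wrote the letter, not the gate; the gate belongs to the unlocking event.
(b) Entailed — 'stir' is an activity; 'was stirring' entails that some stirring happened, so 'stirred' holds.
(c) Entailed — the narrative places the unlocking before the polishing.
(d) Not entailed — the narrative places the writing before the polishing, not after.
(e) Not entailed — Noor unlocked the gate, not the letter; the letter belongs to the writing event.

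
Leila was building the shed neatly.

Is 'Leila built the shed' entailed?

no

'was building' is progressive; for an accomplishment like 'build the shed', it doesn't entail completion.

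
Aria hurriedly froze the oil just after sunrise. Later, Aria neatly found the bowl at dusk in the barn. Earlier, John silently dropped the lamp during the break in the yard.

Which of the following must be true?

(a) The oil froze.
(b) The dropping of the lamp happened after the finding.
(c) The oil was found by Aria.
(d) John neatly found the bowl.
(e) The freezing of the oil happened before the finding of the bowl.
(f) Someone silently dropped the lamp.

(a) Entailed — 'Aria froze the oil' is causative; it entails the inchoative 'the oil froze'.
(b) Not entailed — the narrative places the dropping before the finding, not after.
(c) Not entailed — Aria found the bowl, not the oil; the oil belongs to the freezing event.
(d) Not entailed — the passage has Aria finding the bowl, not John.
(e) Entailed — the narrative places the freezing before the finding.
(f) Entailed — dropping 'during the break', 'in the yard' and generalizing the agent leaves a sub-description the original still satisfies.

(a), (e), (f)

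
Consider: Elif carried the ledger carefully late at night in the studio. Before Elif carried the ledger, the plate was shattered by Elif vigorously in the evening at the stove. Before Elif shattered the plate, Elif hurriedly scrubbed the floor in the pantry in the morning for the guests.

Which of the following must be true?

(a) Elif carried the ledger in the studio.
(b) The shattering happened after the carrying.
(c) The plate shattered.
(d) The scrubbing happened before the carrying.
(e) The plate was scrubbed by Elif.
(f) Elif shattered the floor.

(a), (c), (d)

(a) Entailed — every conjunct here is already in the original carrying event.
(b) Not entailed — the narrative places the shattering before the carrying, not after.
(c) Entailed — 'Elif shattered the plate' is causative; it entails the inchoative 'the plate shattered'.
(d) Entailed — the narrative places the scrubbing before the carrying.
(e) Not entailed — Elif scrubbed the floor, not the plate; the plate belongs to the shattering event.
(f) Not entailed — Elif shattered the plate, not the floor; the floor belongs to the scrubbing event.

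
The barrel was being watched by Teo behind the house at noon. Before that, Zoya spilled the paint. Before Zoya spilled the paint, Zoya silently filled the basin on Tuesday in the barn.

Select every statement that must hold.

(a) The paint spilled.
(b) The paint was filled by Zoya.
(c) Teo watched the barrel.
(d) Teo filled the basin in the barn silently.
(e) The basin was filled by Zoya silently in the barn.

(a), (c), (e)

(a) Entailed — 'Zoya spilled the paint' is causative; it entails the inchoative 'the paint spilled'.
(b) Not entailed — Zoya filled the basin, not the paint; the paint belongs to the spilling event.
(c) Entailed — 'watch' is an activity; 'was watching' entails that some watching happened, so 'watched' holds.
(d) Not entailed — the passage has Zoya filling the basin, not Teo.
(e) Entailed — the original entails any weakening of itself; this just drops 'on Tuesday'.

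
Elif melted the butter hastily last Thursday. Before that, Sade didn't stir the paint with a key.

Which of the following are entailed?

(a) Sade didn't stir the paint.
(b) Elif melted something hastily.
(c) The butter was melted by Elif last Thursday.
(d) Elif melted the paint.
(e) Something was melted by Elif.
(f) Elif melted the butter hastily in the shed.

(b), (c), (e)

(a) Not entailed — dropping 'with a key' under negation is not valid — the original leaves open that Sade stirred the paint some other way.
(b) Entailed — this follows by dropping conjuncts from the melting event's description.
(c) Entailed — dropping 'hastily' leaves a sub-description the original still satisfies.
(d) Not entailed — Elif melted the butter, not the paint; the paint belongs to the stirring event.
(e) Entailed — dropping 'last Thursday', 'hastily' and generalizing the patient leaves a sub-description the original still satisfies.
(f) Not entailed — 'in the shed' adds information not in the original event.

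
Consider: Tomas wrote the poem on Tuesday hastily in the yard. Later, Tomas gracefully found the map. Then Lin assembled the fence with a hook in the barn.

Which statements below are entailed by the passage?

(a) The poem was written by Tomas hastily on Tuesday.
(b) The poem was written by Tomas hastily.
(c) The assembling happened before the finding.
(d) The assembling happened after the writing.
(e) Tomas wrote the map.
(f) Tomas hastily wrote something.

(a), (b), (d), (f)

(a) Entailed — this follows by dropping conjuncts from the writing event's description.
(b) Entailed — dropping 'in the yard', 'on Tuesday' leaves a sub-description the original still satisfies.
(c) Not entailed — the narrative places the finding before the assembling, not after.
(d) Entailed — the narrative places the writing before the assembling.
(e) Not entailed — Tomas wrote the poem, not the map; the map belongs to the finding event.
(f) Entailed — every conjunct here is already in the original writing event.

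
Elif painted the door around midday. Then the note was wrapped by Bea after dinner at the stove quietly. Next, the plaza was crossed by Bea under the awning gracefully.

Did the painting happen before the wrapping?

The narrative orders the painting before the wrapping.

yes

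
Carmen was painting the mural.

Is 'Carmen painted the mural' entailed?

no

'was painting' is progressive; for an accomplishment like 'paint the mural', it doesn't entail completion.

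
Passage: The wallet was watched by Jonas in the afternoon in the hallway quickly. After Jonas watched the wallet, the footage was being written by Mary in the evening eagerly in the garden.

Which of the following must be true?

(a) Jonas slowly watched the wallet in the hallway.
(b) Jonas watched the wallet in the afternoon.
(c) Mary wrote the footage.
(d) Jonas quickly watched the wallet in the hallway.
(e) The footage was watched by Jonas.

(a) Not entailed — 'slowly' adds a manner not in (and inconsistent with) the original.
(b) Entailed — the original entails any weakening of itself; this just drops 'quickly', 'in the hallway'.
(c) Not entailed — 'was writing' is progressive on an accomplishment; it does not entail the completed 'wrote'.
(d) Entailed — dropping 'in the afternoon' leaves a sub-description the original still satisfies.
(e) Not entailed — Jonas watched the wallet, not the footage; the footage belongs to the writing event.

(b), (d)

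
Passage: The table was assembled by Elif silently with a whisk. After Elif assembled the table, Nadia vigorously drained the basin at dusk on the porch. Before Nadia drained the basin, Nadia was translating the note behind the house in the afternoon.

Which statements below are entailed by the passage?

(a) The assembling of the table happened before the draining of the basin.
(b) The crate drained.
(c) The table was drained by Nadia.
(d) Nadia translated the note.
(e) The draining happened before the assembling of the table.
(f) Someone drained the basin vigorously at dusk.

(a) Entailed — the narrative places the assembling before the draining.
(b) Not entailed — the basin is what drained, not the crate.
(c) Not entailed — Nadia drained the basin, not the table; the table belongs to the assembling event.
(d) Not entailed — 'was translating' is progressive on an accomplishment; it does not entail the completed 'translated'.
(e) Not entailed — the narrative places the assembling before the draining, not after.
(f) Entailed — every conjunct here is already in the original draining event.

(a), (f)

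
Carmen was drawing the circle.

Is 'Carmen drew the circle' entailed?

no

'was drawing' is progressive; for an accomplishment like 'draw the circle', it doesn't entail completion.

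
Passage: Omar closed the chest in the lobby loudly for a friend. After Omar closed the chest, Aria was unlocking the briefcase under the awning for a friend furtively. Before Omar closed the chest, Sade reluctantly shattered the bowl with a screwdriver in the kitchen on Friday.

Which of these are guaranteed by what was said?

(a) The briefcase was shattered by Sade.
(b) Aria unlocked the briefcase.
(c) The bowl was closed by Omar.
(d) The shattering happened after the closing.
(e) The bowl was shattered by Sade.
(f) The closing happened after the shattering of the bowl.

(e), (f)

(a) Not entailed — Sade shattered the bowl, not the briefcase; the briefcase belongs to the unlocking event.
(b) Not entailed — 'was unlocking' is progressive on an accomplishment; it does not entail the completed 'unlocked'.
(c) Not entailed — Omar closed the chest, not the bowl; the bowl belongs to the shattering event.
(d) Not entailed — the narrative places the shattering before the closing, not after.
(e) Entailed — the original entails any weakening of itself; this just drops 'in the kitchen', 'reluctantly', 'on Friday', 'with a screwdriver'.
(f) Entailed — the narrative places the shattering before the closing.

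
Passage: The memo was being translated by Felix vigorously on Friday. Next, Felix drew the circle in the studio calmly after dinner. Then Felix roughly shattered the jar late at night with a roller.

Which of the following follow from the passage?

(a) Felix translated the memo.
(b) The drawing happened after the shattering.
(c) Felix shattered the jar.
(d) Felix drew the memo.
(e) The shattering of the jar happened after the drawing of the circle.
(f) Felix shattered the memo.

(a) Not entailed — 'was translating' is progressive on an accomplishment; it does not entail the completed 'translated'.
(b) Not entailed — the narrative places the drawing before the shattering, not after.
(c) Entailed — dropping 'late at night', 'with a roller', 'roughly' leaves a sub-description the original still satisfies.
(d) Not entailed — Felix drew the circle, not the memo; the memo belongs to the translating event.
(e) Entailed — the narrative places the drawing before the shattering.
(f) Not entailed — Felix shattered the jar, not the memo; the memo belongs to the translating event.

(c), (e)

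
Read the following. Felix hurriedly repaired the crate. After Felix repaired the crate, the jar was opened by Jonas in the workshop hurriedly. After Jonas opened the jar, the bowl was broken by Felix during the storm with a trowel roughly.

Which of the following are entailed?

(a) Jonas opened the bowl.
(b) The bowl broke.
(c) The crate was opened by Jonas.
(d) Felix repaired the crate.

(b), (d)

(a) Not entailed — Jonas opened the jar, not the bowl; the bowl belongs to the breaking event.
(b) Entailed — 'Felix broke the bowl' is causative; it entails the inchoative 'the bowl broke'.
(c) Not entailed — Jonas opened the jar, not the crate; the crate belongs to the repairing event.
(d) Entailed — the original entails any weakening of itself; this just drops 'hurriedly'.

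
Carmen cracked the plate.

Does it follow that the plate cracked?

yes

'Carmen cracked the plate' is the causative; it entails the inchoative 'the plate cracked'.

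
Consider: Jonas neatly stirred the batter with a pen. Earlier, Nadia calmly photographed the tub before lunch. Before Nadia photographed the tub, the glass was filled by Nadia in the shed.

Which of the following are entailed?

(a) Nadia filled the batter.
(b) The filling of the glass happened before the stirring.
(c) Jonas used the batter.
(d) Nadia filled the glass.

(b), (d)

(a) Not entailed — Nadia filled the glass, not the batter; the batter belongs to the stirring event.
(b) Entailed — the narrative places the filling before the stirring.
(c) Not entailed — the batter is the patient, not an instrument — Jonas used a pen.
(d) Entailed — every conjunct here is already in the original filling event.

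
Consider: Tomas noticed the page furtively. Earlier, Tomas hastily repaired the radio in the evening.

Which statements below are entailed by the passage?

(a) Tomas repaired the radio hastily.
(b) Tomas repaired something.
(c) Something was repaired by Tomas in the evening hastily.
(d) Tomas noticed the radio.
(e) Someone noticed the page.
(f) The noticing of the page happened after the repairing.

(a), (b), (c), (e), (f)

(a) Entailed — every conjunct here is already in the original repairing event.
(b) Entailed — this follows by dropping conjuncts from the repairing event's description.
(c) Entailed — every conjunct here is already in the original repairing event.
(d) Not entailed — Tomas noticed the page, not the radio; the radio belongs to the repairing event.
(e) Entailed — the original entails any weakening of itself; this just drops 'furtively' and generalizes the agent.
(f) Entailed — the narrative places the repairing before the noticing.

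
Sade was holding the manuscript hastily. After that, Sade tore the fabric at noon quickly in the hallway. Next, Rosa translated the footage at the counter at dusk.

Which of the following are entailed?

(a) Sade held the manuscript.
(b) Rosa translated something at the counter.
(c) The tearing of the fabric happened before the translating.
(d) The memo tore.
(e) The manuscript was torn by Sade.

(a), (b), (c)

(a) Entailed — 'hold' is an activity; 'was holding' entails that some holding happened, so 'held' holds.
(b) Entailed — this follows by dropping conjuncts from the translating event's description.
(c) Entailed — the narrative places the tearing before the translating.
(d) Not entailed — the fabric is what tore, not the memo.
(e) Not entailed — Sade tore the fabric, not the manuscript; the manuscript belongs to the holding event.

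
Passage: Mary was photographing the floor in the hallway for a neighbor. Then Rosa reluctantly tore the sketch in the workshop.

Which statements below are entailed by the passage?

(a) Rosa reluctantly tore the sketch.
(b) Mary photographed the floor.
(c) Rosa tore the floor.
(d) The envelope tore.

(a) Entailed — every conjunct here is already in the original tearing event.
(b) Not entailed — 'was photographing' is progressive on an accomplishment; it does not entail the completed 'photographed'.
(c) Not entailed — Rosa tore the sketch, not the floor; the floor belongs to the photographing event.
(d) Not entailed — the sketch is what tore, not the envelope.

(a)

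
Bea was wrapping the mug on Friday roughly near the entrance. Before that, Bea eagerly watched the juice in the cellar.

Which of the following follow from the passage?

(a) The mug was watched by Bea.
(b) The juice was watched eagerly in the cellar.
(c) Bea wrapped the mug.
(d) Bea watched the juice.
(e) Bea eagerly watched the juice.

(b), (d), (e)

(a) Not entailed — Bea watched the juice, not the mug; the mug belongs to the wrapping event.
(b) Entailed — this follows by dropping conjuncts from the watching event's description.
(c) Not entailed — 'was wrapping' is progressive on an accomplishment; it does not entail the completed 'wrapped'.
(d) Entailed — this follows by dropping conjuncts from the watching event's description.
(e) Entailed — every conjunct here is already in the original watching event.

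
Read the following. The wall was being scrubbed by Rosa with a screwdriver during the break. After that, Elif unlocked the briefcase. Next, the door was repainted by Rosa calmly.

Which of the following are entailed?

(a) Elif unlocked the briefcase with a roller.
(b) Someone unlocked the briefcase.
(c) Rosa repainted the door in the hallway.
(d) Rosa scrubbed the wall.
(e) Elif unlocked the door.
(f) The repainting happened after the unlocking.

(b), (d), (f)

(a) Not entailed — 'with a roller' adds information not in the original event.
(b) Entailed — every conjunct here is already in the original unlocking event.
(c) Not entailed — 'in the hallway' adds information not in the original event.
(d) Entailed — 'scrub' is an activity; 'was scrubbing' entails that some scrubbing happened, so 'scrubbed' holds.
(e) Not entailed — Elif unlocked the briefcase, not the door; the door belongs to the repainting event.
(f) Entailed — the narrative places the unlocking before the repainting.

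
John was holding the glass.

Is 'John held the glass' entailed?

'hold' is atelic; if John was holding the glass, then John held the glass (for some time).

yes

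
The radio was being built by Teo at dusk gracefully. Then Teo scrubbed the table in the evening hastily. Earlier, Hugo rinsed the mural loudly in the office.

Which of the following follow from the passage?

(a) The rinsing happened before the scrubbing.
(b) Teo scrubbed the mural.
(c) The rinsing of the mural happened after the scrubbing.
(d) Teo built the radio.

(a)

(a) Entailed — the narrative places the rinsing before the scrubbing.
(b) Not entailed — Teo scrubbed the table, not the mural; the mural belongs to the rinsing event.
(c) Not entailed — the narrative places the rinsing before the scrubbing, not after.
(d) Not entailed — 'was building' is progressive on an accomplishment; it does not entail the completed 'built'.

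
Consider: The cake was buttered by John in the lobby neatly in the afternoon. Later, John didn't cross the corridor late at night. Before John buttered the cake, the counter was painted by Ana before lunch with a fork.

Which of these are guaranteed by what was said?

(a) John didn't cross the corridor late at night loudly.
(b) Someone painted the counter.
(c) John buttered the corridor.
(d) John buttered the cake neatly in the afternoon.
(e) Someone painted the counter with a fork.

(a) Entailed — under negation, adding a further restriction is entailed: if no such crossing event occurred, none occurred loudly either.
(b) Entailed — the original entails any weakening of itself; this just drops 'with a fork', 'before lunch' and generalizes the agent.
(c) Not entailed — John buttered the cake, not the corridor; the corridor belongs to the crossing event.
(d) Entailed — this follows by dropping conjuncts from the buttering event's description.
(e) Entailed — this follows by dropping conjuncts from the painting event's description.

(a), (b), (d), (e)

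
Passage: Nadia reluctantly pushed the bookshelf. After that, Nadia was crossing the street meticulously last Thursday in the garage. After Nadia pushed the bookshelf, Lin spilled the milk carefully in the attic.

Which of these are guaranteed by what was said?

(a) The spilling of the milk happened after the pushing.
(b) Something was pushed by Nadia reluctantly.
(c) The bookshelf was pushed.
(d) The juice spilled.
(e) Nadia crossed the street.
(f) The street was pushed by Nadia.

(a), (b), (c)

(a) Entailed — the narrative places the pushing before the spilling.
(b) Entailed — generalizing the patient leaves a sub-description the original still satisfies.
(c) Entailed — every conjunct here is already in the original pushing event.
(d) Not entailed — the milk is what spilled, not the juice.
(e) Not entailed — 'was crossing' is progressive on an accomplishment; it does not entail the completed 'crossed'.
(f) Not entailed — Nadia pushed the bookshelf, not the street; the street belongs to the crossing event.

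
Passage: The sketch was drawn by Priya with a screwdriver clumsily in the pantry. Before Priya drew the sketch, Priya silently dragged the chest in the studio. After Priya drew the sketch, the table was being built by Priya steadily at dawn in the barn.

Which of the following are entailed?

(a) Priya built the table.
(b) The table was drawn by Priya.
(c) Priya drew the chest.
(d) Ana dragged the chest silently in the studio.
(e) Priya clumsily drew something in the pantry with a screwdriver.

(e)

(a) Not entailed — 'was building' is progressive on an accomplishment; it does not entail the completed 'built'.
(b) Not entailed — Priya drew the sketch, not the table; the table belongs to the building event.
(c) Not entailed — Priya drew the sketch, not the chest; the chest belongs to the dragging event.
(d) Not entailed — the passage has Priya dragging the chest, not Ana.
(e) Entailed — every conjunct here is already in the original drawing event.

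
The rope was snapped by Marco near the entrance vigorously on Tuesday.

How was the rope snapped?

'vigorously' marks the manner of the snapping event.

vigorously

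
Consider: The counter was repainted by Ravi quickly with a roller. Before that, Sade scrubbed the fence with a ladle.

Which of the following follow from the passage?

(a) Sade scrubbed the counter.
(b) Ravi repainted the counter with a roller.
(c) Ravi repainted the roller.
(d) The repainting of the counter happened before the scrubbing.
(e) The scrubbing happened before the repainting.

(b), (e)

(a) Not entailed — Sade scrubbed the fence, not the counter; the counter belongs to the repainting event.
(b) Entailed — this follows by dropping conjuncts from the repainting event's description.
(c) Not entailed — the roller is the instrument, not what was repainted.
(d) Not entailed — the narrative places the scrubbing before the repainting, not after.
(e) Entailed — the narrative places the scrubbing before the repainting.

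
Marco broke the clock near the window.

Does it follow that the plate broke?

Nothing is said about any plate; only the clock is affected.

no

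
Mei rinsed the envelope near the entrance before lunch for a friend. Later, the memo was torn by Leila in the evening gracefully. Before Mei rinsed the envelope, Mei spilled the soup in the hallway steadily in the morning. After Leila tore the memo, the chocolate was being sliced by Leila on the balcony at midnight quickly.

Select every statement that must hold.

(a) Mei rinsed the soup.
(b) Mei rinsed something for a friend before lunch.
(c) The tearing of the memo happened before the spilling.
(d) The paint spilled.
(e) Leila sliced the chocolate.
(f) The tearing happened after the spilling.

(a) Not entailed — Mei rinsed the envelope, not the soup; the soup belongs to the spilling event.
(b) Entailed — this follows by dropping conjuncts from the rinsing event's description.
(c) Not entailed — the narrative places the spilling before the tearing, not after.
(d) Not entailed — the soup is what spilled, not the paint.
(e) Not entailed — 'was slicing' is progressive on an accomplishment; it does not entail the completed 'sliced'.
(f) Entailed — the narrative places the spilling before the tearing.

(b), (f)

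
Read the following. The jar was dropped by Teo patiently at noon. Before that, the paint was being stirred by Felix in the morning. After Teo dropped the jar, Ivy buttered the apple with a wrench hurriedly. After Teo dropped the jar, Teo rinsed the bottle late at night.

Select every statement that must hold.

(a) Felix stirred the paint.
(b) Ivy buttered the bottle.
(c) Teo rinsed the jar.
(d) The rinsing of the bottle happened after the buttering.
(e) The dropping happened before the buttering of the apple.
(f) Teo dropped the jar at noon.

(a) Entailed — 'stir' is an activity; 'was stirring' entails that some stirring happened, so 'stirred' holds.
(b) Not entailed — Ivy buttered the apple, not the bottle; the bottle belongs to the rinsing event.
(c) Not entailed — Teo rinsed the bottle, not the jar; the jar belongs to the dropping event.
(d) Not entailed — the narrative doesn't order the buttering relative to the rinsing.
(e) Entailed — the narrative places the dropping before the buttering.
(f) Entailed — this follows by dropping conjuncts from the dropping event's description.

(a), (e), (f)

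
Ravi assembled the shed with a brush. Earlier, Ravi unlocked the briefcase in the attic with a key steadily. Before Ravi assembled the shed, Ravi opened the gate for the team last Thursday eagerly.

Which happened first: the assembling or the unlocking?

The connectives place the unlocking before the assembling.

the unlocking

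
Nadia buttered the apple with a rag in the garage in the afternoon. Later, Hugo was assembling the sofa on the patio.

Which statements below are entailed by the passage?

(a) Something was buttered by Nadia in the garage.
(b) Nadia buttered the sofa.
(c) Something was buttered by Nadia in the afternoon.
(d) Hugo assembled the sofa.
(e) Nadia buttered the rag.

(a) Entailed — the original entails any weakening of itself; this just drops 'in the afternoon', 'with a rag' and generalizes the patient.
(b) Not entailed — Nadia buttered the apple, not the sofa; the sofa belongs to the assembling event.
(c) Entailed — every conjunct here is already in the original buttering event.
(d) Not entailed — 'was assembling' is progressive on an accomplishment; it does not entail the completed 'assembled'.
(e) Not entailed — the rag is the instrument, not what was buttered.

(a), (c)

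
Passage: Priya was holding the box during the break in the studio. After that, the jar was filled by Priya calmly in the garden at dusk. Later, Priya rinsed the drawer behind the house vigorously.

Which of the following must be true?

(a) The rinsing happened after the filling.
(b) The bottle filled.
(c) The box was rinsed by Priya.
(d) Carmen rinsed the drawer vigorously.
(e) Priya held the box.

(a) Entailed — the narrative places the filling before the rinsing.
(b) Not entailed — the jar is what filled, not the bottle.
(c) Not entailed — Priya rinsed the drawer, not the box; the box belongs to the holding event.
(d) Not entailed — the passage has Priya rinsing the drawer, not Carmen.
(e) Entailed — 'hold' is an activity; 'was holding' entails that some holding happened, so 'held' holds.

(a), (e)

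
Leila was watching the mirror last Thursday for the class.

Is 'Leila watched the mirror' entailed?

'watch' is atelic; if Leila was watching the mirror, then Leila watched the mirror (for some time).

yes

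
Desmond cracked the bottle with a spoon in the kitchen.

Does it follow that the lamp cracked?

Nothing is said about any lamp; only the bottle is affected.

no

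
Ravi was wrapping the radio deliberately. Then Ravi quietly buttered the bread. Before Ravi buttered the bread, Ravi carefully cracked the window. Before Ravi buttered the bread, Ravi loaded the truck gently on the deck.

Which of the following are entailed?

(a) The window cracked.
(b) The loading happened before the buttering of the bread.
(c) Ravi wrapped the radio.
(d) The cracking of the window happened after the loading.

(a) Entailed — 'Ravi cracked the window' is causative; it entails the inchoative 'the window cracked'.
(b) Entailed — the narrative places the loading before the buttering.
(c) Not entailed — 'was wrapping' is progressive on an accomplishment; it does not entail the completed 'wrapped'.
(d) Not entailed — the narrative doesn't order the loading relative to the cracking.

(a), (b)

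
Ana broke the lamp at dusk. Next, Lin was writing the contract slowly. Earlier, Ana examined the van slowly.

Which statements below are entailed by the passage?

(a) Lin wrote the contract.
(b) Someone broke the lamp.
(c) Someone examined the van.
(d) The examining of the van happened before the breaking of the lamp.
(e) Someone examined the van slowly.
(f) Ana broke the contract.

(b), (c), (e)

(a) Not entailed — 'was writing' is progressive on an accomplishment; it does not entail the completed 'wrote'.
(b) Entailed — the original entails any weakening of itself; this just drops 'at dusk' and generalizes the agent.
(c) Entailed — every conjunct here is already in the original examining event.
(d) Not entailed — the narrative doesn't order the examining relative to the breaking.
(e) Entailed — generalizing the agent leaves a sub-description the original still satisfies.
(f) Not entailed — Ana broke the lamp, not the contract; the contract belongs to the writing event.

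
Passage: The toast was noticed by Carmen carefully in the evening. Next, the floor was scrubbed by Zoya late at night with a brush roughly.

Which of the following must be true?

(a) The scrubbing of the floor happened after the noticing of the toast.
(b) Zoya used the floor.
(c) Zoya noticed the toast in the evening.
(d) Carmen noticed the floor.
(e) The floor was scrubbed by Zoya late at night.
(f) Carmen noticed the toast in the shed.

(a) Entailed — the narrative places the noticing before the scrubbing.
(b) Not entailed — the floor is the patient, not an instrument — Zoya used a brush.
(c) Not entailed — the passage has Carmen noticing the toast, not Zoya.
(d) Not entailed — Carmen noticed the toast, not the floor; the floor belongs to the scrubbing event.
(e) Entailed — the original entails any weakening of itself; this just drops 'with a brush', 'roughly'.
(f) Not entailed — 'in the shed' adds information not in the original event.

(a), (e)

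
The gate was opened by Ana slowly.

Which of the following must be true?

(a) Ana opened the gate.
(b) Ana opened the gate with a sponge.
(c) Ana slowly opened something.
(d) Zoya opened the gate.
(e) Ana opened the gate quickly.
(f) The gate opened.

(a), (c), (f)

(a) Entailed — every conjunct here is already in the original opening event.
(b) Not entailed — 'with a sponge' adds information not in the original event.
(c) Entailed — every conjunct here is already in the original opening event.
(d) Not entailed — the passage has Ana opening the gate, not Zoya.
(e) Not entailed — 'quickly' adds a manner not in (and inconsistent with) the original.
(f) Entailed — 'Ana opened the gate' is causative; it entails the inchoative 'the gate opened'.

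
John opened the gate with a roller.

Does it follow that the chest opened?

no

Nothing is said about any chest; only the gate is affected.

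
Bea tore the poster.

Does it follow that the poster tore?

'Bea tore the poster' is the causative; it entails the inchoative 'the poster tore'.

yes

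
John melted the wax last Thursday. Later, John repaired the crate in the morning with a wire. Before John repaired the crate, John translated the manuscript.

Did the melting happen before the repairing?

The narrative orders the melting before the repairing.

yes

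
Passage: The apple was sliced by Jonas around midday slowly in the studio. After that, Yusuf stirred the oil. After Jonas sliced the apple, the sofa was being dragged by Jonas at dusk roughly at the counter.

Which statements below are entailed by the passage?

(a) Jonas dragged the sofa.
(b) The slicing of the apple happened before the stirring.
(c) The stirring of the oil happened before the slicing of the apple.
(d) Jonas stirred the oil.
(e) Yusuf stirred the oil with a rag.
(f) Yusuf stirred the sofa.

(a), (b)

(a) Entailed — 'drag' is an activity; 'was dragging' entails that some dragging happened, so 'dragged' holds.
(b) Entailed — the narrative places the slicing before the stirring.
(c) Not entailed — the narrative places the slicing before the stirring, not after.
(d) Not entailed — the passage has Yusuf stirring the oil, not Jonas.
(e) Not entailed — 'with a rag' adds information not in the original event.
(f) Not entailed — Yusuf stirred the oil, not the sofa; the sofa belongs to the dragging event.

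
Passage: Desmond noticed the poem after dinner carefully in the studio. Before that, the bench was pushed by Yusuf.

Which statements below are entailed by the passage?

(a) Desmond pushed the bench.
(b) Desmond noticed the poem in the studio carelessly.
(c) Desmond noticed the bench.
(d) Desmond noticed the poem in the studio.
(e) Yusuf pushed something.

(a) Not entailed — the passage has Yusuf pushing the bench, not Desmond.
(b) Not entailed — 'carelessly' adds a manner not in (and inconsistent with) the original.
(c) Not entailed — Desmond noticed the poem, not the bench; the bench belongs to the pushing event.
(d) Entailed — dropping 'after dinner', 'carefully' leaves a sub-description the original still satisfies.
(e) Entailed — every conjunct here is already in the original pushing event.

(d), (e)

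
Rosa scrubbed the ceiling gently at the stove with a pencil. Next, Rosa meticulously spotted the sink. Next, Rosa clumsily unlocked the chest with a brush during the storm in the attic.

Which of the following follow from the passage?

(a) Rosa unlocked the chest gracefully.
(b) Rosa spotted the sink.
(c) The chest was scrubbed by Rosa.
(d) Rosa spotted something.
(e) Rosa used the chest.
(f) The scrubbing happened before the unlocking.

(b), (d), (f)

(a) Not entailed — 'gracefully' adds a manner not in (and inconsistent with) the original.
(b) Entailed — this follows by dropping conjuncts from the spotting event's description.
(c) Not entailed — Rosa scrubbed the ceiling, not the chest; the chest belongs to the unlocking event.
(d) Entailed — this follows by dropping conjuncts from the spotting event's description.
(e) Not entailed — the chest is the patient, not an instrument — Rosa used a brush.
(f) Entailed — the narrative places the scrubbing before the unlocking.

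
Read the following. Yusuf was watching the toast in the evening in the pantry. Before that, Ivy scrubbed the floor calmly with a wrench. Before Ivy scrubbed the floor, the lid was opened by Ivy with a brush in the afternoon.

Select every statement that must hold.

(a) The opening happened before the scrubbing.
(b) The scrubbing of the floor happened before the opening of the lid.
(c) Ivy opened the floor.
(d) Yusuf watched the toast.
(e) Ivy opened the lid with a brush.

(a), (d), (e)

(a) Entailed — the narrative places the opening before the scrubbing.
(b) Not entailed — the narrative places the opening before the scrubbing, not after.
(c) Not entailed — Ivy opened the lid, not the floor; the floor belongs to the scrubbing event.
(d) Entailed — 'watch' is an activity; 'was watching' entails that some watching happened, so 'watched' holds.
(e) Entailed — every conjunct here is already in the original opening event.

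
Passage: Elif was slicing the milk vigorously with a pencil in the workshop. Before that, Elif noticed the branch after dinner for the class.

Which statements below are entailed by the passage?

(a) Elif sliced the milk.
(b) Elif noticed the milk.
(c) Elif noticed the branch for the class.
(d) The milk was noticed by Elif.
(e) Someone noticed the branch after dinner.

(c), (e)

(a) Not entailed — 'was slicing' is progressive on an accomplishment; it does not entail the completed 'sliced'.
(b) Not entailed — Elif noticed the branch, not the milk; the milk belongs to the slicing event.
(c) Entailed — this follows by dropping conjuncts from the noticing event's description.
(d) Not entailed — Elif noticed the branch, not the milk; the milk belongs to the slicing event.
(e) Entailed — this follows by dropping conjuncts from the noticing event's description.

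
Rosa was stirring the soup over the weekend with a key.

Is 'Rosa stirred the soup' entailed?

'stir' is atelic; if Rosa was stirring the soup, then Rosa stirred the soup (for some time).

yes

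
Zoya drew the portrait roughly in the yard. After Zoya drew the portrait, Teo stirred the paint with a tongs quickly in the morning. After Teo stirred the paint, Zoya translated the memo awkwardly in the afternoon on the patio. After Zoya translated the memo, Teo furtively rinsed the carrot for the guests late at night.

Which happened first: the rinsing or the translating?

the translating

The connectives place the translating before the rinsing.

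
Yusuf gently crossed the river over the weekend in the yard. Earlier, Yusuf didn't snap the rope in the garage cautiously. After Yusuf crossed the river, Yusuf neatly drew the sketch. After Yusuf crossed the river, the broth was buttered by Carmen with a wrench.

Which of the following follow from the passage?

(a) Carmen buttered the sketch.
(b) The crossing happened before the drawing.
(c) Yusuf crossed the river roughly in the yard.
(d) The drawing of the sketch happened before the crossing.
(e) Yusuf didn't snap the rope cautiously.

(a) Not entailed — Carmen buttered the broth, not the sketch; the sketch belongs to the drawing event.
(b) Entailed — the narrative places the crossing before the drawing.
(c) Not entailed — 'roughly' adds a manner not in (and inconsistent with) the original.
(d) Not entailed — the narrative places the crossing before the drawing, not after.
(e) Not entailed — dropping 'in the garage' under negation is not valid — the original leaves open that Yusuf snapped the rope some other way.

(b)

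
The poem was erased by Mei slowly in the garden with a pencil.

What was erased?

'the poem' marks the patient of the erasing event.

the poem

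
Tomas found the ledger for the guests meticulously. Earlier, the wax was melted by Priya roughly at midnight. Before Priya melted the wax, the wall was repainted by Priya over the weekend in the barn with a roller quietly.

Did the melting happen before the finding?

The narrative orders the melting before the finding.

yes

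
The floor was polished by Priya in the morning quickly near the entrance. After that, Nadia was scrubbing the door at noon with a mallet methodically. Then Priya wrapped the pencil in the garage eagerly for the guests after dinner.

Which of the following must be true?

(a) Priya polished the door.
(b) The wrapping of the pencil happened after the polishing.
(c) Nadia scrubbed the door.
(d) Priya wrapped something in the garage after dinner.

(a) Not entailed — Priya polished the floor, not the door; the door belongs to the scrubbing event.
(b) Entailed — the narrative places the polishing before the wrapping.
(c) Entailed — 'scrub' is an activity; 'was scrubbing' entails that some scrubbing happened, so 'scrubbed' holds.
(d) Entailed — the original entails any weakening of itself; this just drops 'for the guests', 'eagerly' and generalizes the patient.

(b), (c), (d)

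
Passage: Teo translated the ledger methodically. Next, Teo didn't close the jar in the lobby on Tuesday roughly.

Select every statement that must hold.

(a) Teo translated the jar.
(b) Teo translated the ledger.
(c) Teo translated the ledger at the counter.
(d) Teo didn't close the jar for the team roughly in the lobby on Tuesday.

(a) Not entailed — Teo translated the ledger, not the jar; the jar belongs to the closing event.
(b) Entailed — this follows by dropping conjuncts from the translating event's description.
(c) Not entailed — 'at the counter' adds information not in the original event.
(d) Entailed — under negation, adding a further restriction is entailed: if no such closing event occurred, none occurred for the team either.

(b), (d)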